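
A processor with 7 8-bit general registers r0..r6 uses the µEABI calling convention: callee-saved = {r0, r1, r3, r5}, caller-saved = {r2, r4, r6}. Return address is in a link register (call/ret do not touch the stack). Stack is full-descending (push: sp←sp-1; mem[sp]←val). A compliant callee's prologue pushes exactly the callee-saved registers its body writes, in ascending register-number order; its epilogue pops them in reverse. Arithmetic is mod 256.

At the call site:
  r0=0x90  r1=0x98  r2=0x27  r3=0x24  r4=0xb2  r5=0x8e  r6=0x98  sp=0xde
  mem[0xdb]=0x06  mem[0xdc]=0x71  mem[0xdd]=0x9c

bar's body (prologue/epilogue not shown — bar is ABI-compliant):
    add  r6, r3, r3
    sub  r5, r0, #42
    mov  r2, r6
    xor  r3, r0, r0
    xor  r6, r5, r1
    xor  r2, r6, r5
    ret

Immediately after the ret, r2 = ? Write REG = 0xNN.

REG = 0x98

prologue: push r3 → mem[0xdd]=0x24, sp=0xdd
prologue: push r5 → mem[0xdc]=0x8e, sp=0xdc
body[0] add  r6, r3, r3 → r6=0x48
body[1] sub  r5, r0, #42 → r5=0x66
body[2] mov  r2, r6 → r2=0x48
body[3] xor  r3, r0, r0 → r3=0x00
body[4] xor  r6, r5, r1 → r6=0xfe
body[5] xor  r2, r6, r5 → r2=0x98
epilogue: pop r5=0x8e, sp=0xdd
epilogue: pop r3=0x24, sp=0xde
r2 is caller-saved → body value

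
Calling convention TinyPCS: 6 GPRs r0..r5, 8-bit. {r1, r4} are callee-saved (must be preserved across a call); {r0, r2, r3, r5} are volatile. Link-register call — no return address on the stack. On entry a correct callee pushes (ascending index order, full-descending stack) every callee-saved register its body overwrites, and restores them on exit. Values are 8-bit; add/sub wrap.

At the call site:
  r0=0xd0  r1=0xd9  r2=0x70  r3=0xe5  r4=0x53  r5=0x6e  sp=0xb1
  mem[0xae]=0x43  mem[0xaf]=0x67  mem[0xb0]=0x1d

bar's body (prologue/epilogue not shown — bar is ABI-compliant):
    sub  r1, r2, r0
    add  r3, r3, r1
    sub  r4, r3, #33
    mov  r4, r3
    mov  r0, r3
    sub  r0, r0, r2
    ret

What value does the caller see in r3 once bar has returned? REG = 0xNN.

prologue: push r1 -> mem[0xb0]=0xd9, sp=0xb0
prologue: push r4 -> mem[0xaf]=0x53, sp=0xaf
body[0] sub  r1, r2, r0 -> r1=0xa0
body[1] add  r3, r3, r1 -> r3=0x85
body[2] sub  r4, r3, #33 -> r4=0x64
body[3] mov  r4, r3 -> r4=0x85
body[4] mov  r0, r3 -> r0=0x85
body[5] sub  r0, r0, r2 -> r0=0x15
epilogue: pop r4=0x53, sp=0xb0
epilogue: pop r1=0xd9, sp=0xb1
r3 is caller-saved -> body value

REG = 0x85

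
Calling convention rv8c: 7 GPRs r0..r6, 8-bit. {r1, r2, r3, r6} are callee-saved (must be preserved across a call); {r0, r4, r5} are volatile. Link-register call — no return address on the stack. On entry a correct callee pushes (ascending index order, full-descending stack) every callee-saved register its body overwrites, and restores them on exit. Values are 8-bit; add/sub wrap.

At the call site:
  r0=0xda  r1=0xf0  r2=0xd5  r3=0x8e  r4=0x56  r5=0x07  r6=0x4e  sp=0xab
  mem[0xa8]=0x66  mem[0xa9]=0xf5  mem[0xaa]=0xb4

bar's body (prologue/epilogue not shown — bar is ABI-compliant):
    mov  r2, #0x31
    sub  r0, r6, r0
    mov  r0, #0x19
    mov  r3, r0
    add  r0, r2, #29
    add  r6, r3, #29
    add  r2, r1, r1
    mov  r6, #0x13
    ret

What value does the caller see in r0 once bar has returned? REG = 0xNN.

prologue: push r2 → mem[0xaa]=0xd5, sp=0xaa
prologue: push r3 → mem[0xa9]=0x8e, sp=0xa9
prologue: push r6 → mem[0xa8]=0x4e, sp=0xa8
body[0] mov  r2, #0x31 → r2=0x31
body[1] sub  r0, r6, r0 → r0=0x74
body[2] mov  r0, #0x19 → r0=0x19
body[3] mov  r3, r0 → r3=0x19
body[4] add  r0, r2, #29 → r0=0x4e
body[5] add  r6, r3, #29 → r6=0x36
body[6] add  r2, r1, r1 → r2=0xe0
body[7] mov  r6, #0x13 → r6=0x13
epilogue: pop r6=0x4e, sp=0xa9
epilogue: pop r3=0x8e, sp=0xaa
epilogue: pop r2=0xd5, sp=0xab
r0 is caller-saved → body value

REG = 0x4e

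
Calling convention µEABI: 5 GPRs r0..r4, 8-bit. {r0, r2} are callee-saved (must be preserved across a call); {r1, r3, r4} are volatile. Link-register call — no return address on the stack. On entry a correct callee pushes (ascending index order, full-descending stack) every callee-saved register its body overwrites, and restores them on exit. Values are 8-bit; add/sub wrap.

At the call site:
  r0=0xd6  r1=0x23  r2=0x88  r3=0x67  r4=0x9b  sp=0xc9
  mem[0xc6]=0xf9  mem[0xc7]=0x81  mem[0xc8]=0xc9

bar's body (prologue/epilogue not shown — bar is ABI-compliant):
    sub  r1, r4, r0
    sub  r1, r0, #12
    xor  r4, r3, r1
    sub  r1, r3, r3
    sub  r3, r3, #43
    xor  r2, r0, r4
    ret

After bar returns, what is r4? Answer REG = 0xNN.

REG = 0xad

prologue: push r2 -> mem[0xc8]=0x88, sp=0xc8
body[0] sub  r1, r4, r0 -> r1=0xc5
body[1] sub  r1, r0, #12 -> r1=0xca
body[2] xor  r4, r3, r1 -> r4=0xad
body[3] sub  r1, r3, r3 -> r1=0x00
body[4] sub  r3, r3, #43 -> r3=0x3c
body[5] xor  r2, r0, r4 -> r2=0x7b
epilogue: pop r2=0x88, sp=0xc9
r4 is caller-saved -> body value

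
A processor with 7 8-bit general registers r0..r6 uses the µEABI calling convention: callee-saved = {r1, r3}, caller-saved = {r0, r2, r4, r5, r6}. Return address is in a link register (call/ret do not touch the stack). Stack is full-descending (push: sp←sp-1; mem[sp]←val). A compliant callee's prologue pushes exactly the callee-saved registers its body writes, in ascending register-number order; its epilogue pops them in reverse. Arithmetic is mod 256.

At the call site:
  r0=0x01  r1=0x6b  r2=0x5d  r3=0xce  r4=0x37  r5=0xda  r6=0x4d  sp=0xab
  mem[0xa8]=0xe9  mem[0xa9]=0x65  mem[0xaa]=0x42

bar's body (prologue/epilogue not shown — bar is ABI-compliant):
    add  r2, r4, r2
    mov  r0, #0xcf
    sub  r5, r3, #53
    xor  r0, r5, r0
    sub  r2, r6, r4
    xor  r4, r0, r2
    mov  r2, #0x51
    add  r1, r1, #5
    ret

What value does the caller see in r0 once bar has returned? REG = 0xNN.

prologue: push r1 -> mem[0xaa]=0x6b, sp=0xaa
body[0] add  r2, r4, r2 -> r2=0x94
body[1] mov  r0, #0xcf -> r0=0xcf
body[2] sub  r5, r3, #53 -> r5=0x99
body[3] xor  r0, r5, r0 -> r0=0x56
body[4] sub  r2, r6, r4 -> r2=0x16
body[5] xor  r4, r0, r2 -> r4=0x40
body[6] mov  r2, #0x51 -> r2=0x51
body[7] add  r1, r1, #5 -> r1=0x70
epilogue: pop r1=0x6b, sp=0xab
r0 is caller-saved -> body value

REG = 0x56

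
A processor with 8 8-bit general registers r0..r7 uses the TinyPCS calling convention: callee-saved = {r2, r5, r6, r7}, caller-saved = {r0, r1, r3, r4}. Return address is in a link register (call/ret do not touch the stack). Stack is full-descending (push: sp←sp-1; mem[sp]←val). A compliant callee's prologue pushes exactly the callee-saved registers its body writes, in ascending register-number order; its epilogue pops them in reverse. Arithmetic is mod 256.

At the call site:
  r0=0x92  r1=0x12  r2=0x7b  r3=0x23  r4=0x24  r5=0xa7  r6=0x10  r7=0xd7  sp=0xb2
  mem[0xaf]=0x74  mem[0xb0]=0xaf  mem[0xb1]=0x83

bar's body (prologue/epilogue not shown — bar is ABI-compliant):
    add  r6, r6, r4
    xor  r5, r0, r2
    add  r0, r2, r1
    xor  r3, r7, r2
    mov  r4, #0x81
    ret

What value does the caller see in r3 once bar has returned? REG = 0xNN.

prologue: push r5 → mem[0xb1]=0xa7, sp=0xb1
prologue: push r6 → mem[0xb0]=0x10, sp=0xb0
body[0] add  r6, r6, r4 → r6=0x34
body[1] xor  r5, r0, r2 → r5=0xe9
body[2] add  r0, r2, r1 → r0=0x8d
body[3] xor  r3, r7, r2 → r3=0xac
body[4] mov  r4, #0x81 → r4=0x81
epilogue: pop r6=0x10, sp=0xb1
epilogue: pop r5=0xa7, sp=0xb2
r3 is caller-saved → body value

REG = 0xac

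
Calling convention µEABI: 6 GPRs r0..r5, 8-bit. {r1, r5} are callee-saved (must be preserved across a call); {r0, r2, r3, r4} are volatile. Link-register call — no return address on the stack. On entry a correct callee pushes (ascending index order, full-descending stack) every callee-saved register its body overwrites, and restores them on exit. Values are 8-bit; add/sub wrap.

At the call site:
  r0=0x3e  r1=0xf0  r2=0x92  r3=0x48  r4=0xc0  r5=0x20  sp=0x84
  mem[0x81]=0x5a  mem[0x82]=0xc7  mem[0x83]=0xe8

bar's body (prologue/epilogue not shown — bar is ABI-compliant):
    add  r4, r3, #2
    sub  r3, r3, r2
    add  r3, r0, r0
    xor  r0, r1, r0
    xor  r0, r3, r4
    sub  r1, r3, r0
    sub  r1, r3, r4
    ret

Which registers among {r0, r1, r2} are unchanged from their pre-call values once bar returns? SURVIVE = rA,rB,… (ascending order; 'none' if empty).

prologue: push r1 → mem[0x83]=0xf0, sp=0x83
body[0] add  r4, r3, #2 → r4=0x4a
body[1] sub  r3, r3, r2 → r3=0xb6
body[2] add  r3, r0, r0 → r3=0x7c
body[3] xor  r0, r1, r0 → r0=0xce
body[4] xor  r0, r3, r4 → r0=0x36
body[5] sub  r1, r3, r0 → r1=0x46
body[6] sub  r1, r3, r4 → r1=0x32
epilogue: pop r1=0xf0, sp=0x84
r0: caller-saved, written=True
r1: callee-saved, written=True
r2: caller-saved, written=False

SURVIVE = r1,r2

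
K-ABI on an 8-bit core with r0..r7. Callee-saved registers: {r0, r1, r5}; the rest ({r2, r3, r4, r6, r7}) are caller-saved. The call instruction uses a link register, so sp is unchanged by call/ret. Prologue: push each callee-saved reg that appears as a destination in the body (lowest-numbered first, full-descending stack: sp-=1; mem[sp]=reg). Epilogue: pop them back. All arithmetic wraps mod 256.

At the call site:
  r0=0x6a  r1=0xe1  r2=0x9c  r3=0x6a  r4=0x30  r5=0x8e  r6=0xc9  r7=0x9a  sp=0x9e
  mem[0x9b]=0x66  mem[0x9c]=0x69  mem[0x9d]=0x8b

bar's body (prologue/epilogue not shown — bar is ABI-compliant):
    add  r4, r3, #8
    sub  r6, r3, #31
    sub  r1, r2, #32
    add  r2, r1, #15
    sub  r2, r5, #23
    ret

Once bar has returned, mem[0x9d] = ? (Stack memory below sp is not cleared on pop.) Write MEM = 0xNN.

MEM = 0xe1

prologue: push r1 -> mem[0x9d]=0xe1, sp=0x9d
body[0] add  r4, r3, #8 -> r4=0x72
body[1] sub  r6, r3, #31 -> r6=0x4b
body[2] sub  r1, r2, #32 -> r1=0x7c
body[3] add  r2, r1, #15 -> r2=0x8b
body[4] sub  r2, r5, #23 -> r2=0x77
epilogue: pop r1=0xe1, sp=0x9e
prologue pushed ['r1'] at ['0x9d']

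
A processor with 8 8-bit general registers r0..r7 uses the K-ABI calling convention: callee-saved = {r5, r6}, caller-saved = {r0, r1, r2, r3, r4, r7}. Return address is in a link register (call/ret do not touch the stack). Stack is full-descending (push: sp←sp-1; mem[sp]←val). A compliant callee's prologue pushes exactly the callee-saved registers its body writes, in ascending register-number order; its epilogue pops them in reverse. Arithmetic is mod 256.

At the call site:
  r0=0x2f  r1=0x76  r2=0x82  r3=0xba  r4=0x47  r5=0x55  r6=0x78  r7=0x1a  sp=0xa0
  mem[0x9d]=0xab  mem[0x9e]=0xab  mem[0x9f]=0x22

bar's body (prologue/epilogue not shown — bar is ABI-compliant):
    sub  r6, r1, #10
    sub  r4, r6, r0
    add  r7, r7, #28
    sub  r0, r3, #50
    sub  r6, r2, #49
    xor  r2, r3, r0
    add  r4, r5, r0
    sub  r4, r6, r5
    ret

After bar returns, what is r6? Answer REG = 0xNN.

prologue: push r6 -> mem[0x9f]=0x78, sp=0x9f
body[0] sub  r6, r1, #10 -> r6=0x6c
body[1] sub  r4, r6, r0 -> r4=0x3d
body[2] add  r7, r7, #28 -> r7=0x36
body[3] sub  r0, r3, #50 -> r0=0x88
body[4] sub  r6, r2, #49 -> r6=0x51
body[5] xor  r2, r3, r0 -> r2=0x32
body[6] add  r4, r5, r0 -> r4=0xdd
body[7] sub  r4, r6, r5 -> r4=0xfc
epilogue: pop r6=0x78, sp=0xa0
r6 is callee-saved -> restored

REG = 0x78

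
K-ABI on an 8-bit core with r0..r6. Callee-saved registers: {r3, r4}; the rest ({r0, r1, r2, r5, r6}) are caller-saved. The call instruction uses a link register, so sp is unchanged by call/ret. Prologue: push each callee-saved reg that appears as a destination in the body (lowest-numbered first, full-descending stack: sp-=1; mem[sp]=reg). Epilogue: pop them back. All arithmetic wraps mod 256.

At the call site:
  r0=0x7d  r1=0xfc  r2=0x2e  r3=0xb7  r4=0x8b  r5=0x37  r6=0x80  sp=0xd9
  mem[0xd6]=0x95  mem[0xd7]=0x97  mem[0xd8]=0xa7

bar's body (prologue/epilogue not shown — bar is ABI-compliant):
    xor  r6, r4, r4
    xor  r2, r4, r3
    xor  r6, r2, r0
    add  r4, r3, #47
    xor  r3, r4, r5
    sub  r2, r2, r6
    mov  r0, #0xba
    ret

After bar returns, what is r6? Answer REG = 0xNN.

REG = 0x41

prologue: push r3 → mem[0xd8]=0xb7, sp=0xd8
prologue: push r4 → mem[0xd7]=0x8b, sp=0xd7
body[0] xor  r6, r4, r4 → r6=0x00
body[1] xor  r2, r4, r3 → r2=0x3c
body[2] xor  r6, r2, r0 → r6=0x41
body[3] add  r4, r3, #47 → r4=0xe6
body[4] xor  r3, r4, r5 → r3=0xd1
body[5] sub  r2, r2, r6 → r2=0xfb
body[6] mov  r0, #0xba → r0=0xba
epilogue: pop r4=0x8b, sp=0xd8
epilogue: pop r3=0xb7, sp=0xd9
r6 is caller-saved → body value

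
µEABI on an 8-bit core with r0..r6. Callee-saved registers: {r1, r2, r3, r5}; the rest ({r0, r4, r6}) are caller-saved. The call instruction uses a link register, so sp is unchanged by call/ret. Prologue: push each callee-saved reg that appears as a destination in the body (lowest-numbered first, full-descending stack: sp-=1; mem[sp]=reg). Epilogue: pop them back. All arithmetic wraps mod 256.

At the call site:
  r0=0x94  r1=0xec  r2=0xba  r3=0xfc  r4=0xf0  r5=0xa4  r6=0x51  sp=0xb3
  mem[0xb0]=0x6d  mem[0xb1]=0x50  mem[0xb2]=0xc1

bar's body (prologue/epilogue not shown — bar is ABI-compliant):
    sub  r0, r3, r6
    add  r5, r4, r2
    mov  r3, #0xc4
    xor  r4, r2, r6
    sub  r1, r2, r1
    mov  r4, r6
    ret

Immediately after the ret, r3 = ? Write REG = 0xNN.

prologue: push r1 → mem[0xb2]=0xec, sp=0xb2
prologue: push r3 → mem[0xb1]=0xfc, sp=0xb1
prologue: push r5 → mem[0xb0]=0xa4, sp=0xb0
body[0] sub  r0, r3, r6 → r0=0xab
body[1] add  r5, r4, r2 → r5=0xaa
body[2] mov  r3, #0xc4 → r3=0xc4
body[3] xor  r4, r2, r6 → r4=0xeb
body[4] sub  r1, r2, r1 → r1=0xce
body[5] mov  r4, r6 → r4=0x51
epilogue: pop r5=0xa4, sp=0xb1
epilogue: pop r3=0xfc, sp=0xb2
epilogue: pop r1=0xec, sp=0xb3
r3 is callee-saved → restored

REG = 0xfc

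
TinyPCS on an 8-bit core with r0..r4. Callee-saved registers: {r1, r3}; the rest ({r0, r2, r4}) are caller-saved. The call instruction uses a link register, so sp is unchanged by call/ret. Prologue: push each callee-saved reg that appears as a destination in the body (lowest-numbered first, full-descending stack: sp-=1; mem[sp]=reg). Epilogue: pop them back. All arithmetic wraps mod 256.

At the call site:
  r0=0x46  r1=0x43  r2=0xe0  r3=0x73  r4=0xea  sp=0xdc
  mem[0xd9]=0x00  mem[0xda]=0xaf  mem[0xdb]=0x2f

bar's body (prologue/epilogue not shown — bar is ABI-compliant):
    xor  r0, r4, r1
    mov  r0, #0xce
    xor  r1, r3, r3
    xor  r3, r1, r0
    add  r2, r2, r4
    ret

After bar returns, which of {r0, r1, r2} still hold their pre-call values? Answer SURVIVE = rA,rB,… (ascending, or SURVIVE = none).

SURVIVE = r1

prologue: push r1 -> mem[0xdb]=0x43, sp=0xdb
prologue: push r3 -> mem[0xda]=0x73, sp=0xda
body[0] xor  r0, r4, r1 -> r0=0xa9
body[1] mov  r0, #0xce -> r0=0xce
body[2] xor  r1, r3, r3 -> r1=0x00
body[3] xor  r3, r1, r0 -> r3=0xce
body[4] add  r2, r2, r4 -> r2=0xca
epilogue: pop r3=0x73, sp=0xdb
epilogue: pop r1=0x43, sp=0xdc
r0: caller-saved, written=True
r1: callee-saved, written=True
r2: caller-saved, written=True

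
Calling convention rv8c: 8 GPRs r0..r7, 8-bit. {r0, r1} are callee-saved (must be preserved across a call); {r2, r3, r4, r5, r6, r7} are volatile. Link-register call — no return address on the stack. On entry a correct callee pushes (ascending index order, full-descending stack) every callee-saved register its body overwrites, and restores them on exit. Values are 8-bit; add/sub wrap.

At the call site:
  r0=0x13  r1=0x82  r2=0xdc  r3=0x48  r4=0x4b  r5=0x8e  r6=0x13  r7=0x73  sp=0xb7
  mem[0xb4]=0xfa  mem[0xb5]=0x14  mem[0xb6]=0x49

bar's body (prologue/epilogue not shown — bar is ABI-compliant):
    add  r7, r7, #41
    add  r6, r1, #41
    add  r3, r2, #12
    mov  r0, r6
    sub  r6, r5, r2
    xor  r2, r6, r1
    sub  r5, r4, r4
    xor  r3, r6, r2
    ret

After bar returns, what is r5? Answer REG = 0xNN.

REG = 0x00

prologue: push r0 -> mem[0xb6]=0x13, sp=0xb6
body[0] add  r7, r7, #41 -> r7=0x9c
body[1] add  r6, r1, #41 -> r6=0xab
body[2] add  r3, r2, #12 -> r3=0xe8
body[3] mov  r0, r6 -> r0=0xab
body[4] sub  r6, r5, r2 -> r6=0xb2
body[5] xor  r2, r6, r1 -> r2=0x30
body[6] sub  r5, r4, r4 -> r5=0x00
body[7] xor  r3, r6, r2 -> r3=0x82
epilogue: pop r0=0x13, sp=0xb7
r5 is caller-saved -> body value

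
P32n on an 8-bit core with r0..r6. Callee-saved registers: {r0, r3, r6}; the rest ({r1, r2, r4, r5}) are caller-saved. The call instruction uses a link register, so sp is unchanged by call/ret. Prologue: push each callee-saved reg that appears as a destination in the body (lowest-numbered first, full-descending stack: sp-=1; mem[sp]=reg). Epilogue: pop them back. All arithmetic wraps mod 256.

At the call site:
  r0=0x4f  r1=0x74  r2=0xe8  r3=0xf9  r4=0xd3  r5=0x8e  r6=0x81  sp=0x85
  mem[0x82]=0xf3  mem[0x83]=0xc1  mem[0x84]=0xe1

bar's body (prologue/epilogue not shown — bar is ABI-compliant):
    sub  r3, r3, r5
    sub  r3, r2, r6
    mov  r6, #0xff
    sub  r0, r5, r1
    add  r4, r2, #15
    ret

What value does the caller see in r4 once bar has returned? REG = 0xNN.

REG = 0xf7

prologue: push r0 -> mem[0x84]=0x4f, sp=0x84
prologue: push r3 -> mem[0x83]=0xf9, sp=0x83
prologue: push r6 -> mem[0x82]=0x81, sp=0x82
body[0] sub  r3, r3, r5 -> r3=0x6b
body[1] sub  r3, r2, r6 -> r3=0x67
body[2] mov  r6, #0xff -> r6=0xff
body[3] sub  r0, r5, r1 -> r0=0x1a
body[4] add  r4, r2, #15 -> r4=0xf7
epilogue: pop r6=0x81, sp=0x83
epilogue: pop r3=0xf9, sp=0x84
epilogue: pop r0=0x4f, sp=0x85
r4 is caller-saved -> body value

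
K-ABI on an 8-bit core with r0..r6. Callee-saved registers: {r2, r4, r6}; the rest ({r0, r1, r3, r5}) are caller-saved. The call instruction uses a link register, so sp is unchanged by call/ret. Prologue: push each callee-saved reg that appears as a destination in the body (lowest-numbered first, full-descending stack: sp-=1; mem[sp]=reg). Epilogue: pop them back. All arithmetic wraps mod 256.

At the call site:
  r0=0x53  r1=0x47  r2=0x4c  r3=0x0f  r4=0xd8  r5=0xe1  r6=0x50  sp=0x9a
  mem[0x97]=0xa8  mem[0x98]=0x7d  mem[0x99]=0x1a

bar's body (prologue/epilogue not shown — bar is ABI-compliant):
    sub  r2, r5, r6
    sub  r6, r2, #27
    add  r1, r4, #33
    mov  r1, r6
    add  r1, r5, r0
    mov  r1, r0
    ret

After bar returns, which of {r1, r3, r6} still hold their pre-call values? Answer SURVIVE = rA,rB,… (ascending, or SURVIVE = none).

SURVIVE = r3,r6

prologue: push r2 → mem[0x99]=0x4c, sp=0x99
prologue: push r6 → mem[0x98]=0x50, sp=0x98
body[0] sub  r2, r5, r6 → r2=0x91
body[1] sub  r6, r2, #27 → r6=0x76
body[2] add  r1, r4, #33 → r1=0xf9
body[3] mov  r1, r6 → r1=0x76
body[4] add  r1, r5, r0 → r1=0x34
body[5] mov  r1, r0 → r1=0x53
epilogue: pop r6=0x50, sp=0x99
epilogue: pop r2=0x4c, sp=0x9a
r1: caller-saved, written=True
r3: caller-saved, written=False
r6: callee-saved, written=True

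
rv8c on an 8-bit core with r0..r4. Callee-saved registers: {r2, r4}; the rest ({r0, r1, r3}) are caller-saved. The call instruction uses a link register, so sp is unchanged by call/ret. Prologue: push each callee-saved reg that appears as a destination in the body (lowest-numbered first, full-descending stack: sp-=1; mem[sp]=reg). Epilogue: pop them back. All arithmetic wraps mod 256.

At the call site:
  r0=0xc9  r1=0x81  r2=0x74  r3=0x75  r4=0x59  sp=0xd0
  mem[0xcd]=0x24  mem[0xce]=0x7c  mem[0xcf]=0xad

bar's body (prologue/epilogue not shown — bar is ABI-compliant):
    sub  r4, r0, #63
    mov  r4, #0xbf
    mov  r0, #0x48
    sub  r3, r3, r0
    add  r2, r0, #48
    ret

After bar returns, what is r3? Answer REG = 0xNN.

prologue: push r2 → mem[0xcf]=0x74, sp=0xcf
prologue: push r4 → mem[0xce]=0x59, sp=0xce
body[0] sub  r4, r0, #63 → r4=0x8a
body[1] mov  r4, #0xbf → r4=0xbf
body[2] mov  r0, #0x48 → r0=0x48
body[3] sub  r3, r3, r0 → r3=0x2d
body[4] add  r2, r0, #48 → r2=0x78
epilogue: pop r4=0x59, sp=0xcf
epilogue: pop r2=0x74, sp=0xd0
r3 is caller-saved → body value

REG = 0x2d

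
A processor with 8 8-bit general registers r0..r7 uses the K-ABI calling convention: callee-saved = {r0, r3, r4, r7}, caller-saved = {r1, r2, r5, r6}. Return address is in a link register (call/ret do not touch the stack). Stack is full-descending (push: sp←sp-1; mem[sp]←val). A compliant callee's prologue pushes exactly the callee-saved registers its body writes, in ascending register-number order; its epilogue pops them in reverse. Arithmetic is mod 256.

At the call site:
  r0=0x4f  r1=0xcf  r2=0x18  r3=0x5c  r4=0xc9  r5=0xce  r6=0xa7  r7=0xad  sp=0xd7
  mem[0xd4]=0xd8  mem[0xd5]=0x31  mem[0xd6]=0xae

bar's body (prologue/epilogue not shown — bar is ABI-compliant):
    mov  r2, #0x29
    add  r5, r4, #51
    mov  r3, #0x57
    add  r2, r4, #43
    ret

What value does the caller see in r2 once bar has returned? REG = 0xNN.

REG = 0xf4

prologue: push r3 -> mem[0xd6]=0x5c, sp=0xd6
body[0] mov  r2, #0x29 -> r2=0x29
body[1] add  r5, r4, #51 -> r5=0xfc
body[2] mov  r3, #0x57 -> r3=0x57
body[3] add  r2, r4, #43 -> r2=0xf4
epilogue: pop r3=0x5c, sp=0xd7
r2 is caller-saved -> body value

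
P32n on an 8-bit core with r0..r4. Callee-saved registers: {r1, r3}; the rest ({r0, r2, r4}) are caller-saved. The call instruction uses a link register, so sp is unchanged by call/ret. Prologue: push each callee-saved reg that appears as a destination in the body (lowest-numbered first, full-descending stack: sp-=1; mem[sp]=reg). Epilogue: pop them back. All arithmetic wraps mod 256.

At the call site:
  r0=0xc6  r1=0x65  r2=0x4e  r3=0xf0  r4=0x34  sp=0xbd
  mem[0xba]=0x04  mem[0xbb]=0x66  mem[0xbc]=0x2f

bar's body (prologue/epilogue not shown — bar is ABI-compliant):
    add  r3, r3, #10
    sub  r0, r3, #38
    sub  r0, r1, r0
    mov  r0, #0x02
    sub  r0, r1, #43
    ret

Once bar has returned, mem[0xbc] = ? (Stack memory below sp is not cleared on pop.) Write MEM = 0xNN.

MEM = 0xf0

prologue: push r3 -> mem[0xbc]=0xf0, sp=0xbc
body[0] add  r3, r3, #10 -> r3=0xfa
body[1] sub  r0, r3, #38 -> r0=0xd4
body[2] sub  r0, r1, r0 -> r0=0x91
body[3] mov  r0, #0x02 -> r0=0x02
body[4] sub  r0, r1, #43 -> r0=0x3a
epilogue: pop r3=0xf0, sp=0xbd
prologue pushed ['r3'] at ['0xbc']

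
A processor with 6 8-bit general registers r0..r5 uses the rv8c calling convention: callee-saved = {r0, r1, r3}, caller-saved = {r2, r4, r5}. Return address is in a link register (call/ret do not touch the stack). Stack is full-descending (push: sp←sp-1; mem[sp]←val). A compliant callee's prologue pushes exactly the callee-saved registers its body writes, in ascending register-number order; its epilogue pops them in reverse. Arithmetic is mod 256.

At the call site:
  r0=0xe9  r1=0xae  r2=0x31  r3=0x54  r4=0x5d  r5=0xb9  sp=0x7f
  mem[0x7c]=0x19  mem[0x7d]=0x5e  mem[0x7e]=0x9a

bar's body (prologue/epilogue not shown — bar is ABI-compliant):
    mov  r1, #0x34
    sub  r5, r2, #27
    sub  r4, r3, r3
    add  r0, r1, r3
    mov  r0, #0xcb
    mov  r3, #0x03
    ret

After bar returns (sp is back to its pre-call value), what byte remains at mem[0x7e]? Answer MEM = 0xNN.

prologue: push r0 -> mem[0x7e]=0xe9, sp=0x7e
prologue: push r1 -> mem[0x7d]=0xae, sp=0x7d
prologue: push r3 -> mem[0x7c]=0x54, sp=0x7c
body[0] mov  r1, #0x34 -> r1=0x34
body[1] sub  r5, r2, #27 -> r5=0x16
body[2] sub  r4, r3, r3 -> r4=0x00
body[3] add  r0, r1, r3 -> r0=0x88
body[4] mov  r0, #0xcb -> r0=0xcb
body[5] mov  r3, #0x03 -> r3=0x03
epilogue: pop r3=0x54, sp=0x7d
epilogue: pop r1=0xae, sp=0x7e
epilogue: pop r0=0xe9, sp=0x7f
prologue pushed ['r0', 'r1', 'r3'] at ['0x7e', '0x7d', '0x7c']

MEM = 0xe9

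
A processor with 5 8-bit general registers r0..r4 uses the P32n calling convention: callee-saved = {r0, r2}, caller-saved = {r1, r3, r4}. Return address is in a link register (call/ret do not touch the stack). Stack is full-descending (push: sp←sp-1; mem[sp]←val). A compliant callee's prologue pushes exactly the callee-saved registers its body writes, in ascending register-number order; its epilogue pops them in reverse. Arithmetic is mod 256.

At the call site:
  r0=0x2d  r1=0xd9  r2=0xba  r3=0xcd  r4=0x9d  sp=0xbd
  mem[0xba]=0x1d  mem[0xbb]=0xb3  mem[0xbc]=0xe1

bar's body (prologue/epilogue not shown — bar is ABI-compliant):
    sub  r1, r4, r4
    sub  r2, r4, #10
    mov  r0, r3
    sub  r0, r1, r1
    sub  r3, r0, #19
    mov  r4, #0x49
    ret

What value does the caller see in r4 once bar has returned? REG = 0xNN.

prologue: push r0 -> mem[0xbc]=0x2d, sp=0xbc
prologue: push r2 -> mem[0xbb]=0xba, sp=0xbb
body[0] sub  r1, r4, r4 -> r1=0x00
body[1] sub  r2, r4, #10 -> r2=0x93
body[2] mov  r0, r3 -> r0=0xcd
body[3] sub  r0, r1, r1 -> r0=0x00
body[4] sub  r3, r0, #19 -> r3=0xed
body[5] mov  r4, #0x49 -> r4=0x49
epilogue: pop r2=0xba, sp=0xbc
epilogue: pop r0=0x2d, sp=0xbd
r4 is caller-saved -> body value

REG = 0x49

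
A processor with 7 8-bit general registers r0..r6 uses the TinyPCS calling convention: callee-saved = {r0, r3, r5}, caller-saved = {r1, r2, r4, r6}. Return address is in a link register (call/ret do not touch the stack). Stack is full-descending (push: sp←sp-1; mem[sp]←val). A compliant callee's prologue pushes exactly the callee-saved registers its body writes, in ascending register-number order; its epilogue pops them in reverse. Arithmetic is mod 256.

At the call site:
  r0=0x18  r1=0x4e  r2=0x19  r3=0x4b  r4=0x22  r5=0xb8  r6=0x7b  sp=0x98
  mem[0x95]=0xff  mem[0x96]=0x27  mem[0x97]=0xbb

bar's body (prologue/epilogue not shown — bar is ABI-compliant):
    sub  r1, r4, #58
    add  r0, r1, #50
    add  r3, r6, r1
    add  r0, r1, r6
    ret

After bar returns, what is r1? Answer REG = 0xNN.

prologue: push r0 -> mem[0x97]=0x18, sp=0x97
prologue: push r3 -> mem[0x96]=0x4b, sp=0x96
body[0] sub  r1, r4, #58 -> r1=0xe8
body[1] add  r0, r1, #50 -> r0=0x1a
body[2] add  r3, r6, r1 -> r3=0x63
body[3] add  r0, r1, r6 -> r0=0x63
epilogue: pop r3=0x4b, sp=0x97
epilogue: pop r0=0x18, sp=0x98
r1 is caller-saved -> body value

REG = 0xe8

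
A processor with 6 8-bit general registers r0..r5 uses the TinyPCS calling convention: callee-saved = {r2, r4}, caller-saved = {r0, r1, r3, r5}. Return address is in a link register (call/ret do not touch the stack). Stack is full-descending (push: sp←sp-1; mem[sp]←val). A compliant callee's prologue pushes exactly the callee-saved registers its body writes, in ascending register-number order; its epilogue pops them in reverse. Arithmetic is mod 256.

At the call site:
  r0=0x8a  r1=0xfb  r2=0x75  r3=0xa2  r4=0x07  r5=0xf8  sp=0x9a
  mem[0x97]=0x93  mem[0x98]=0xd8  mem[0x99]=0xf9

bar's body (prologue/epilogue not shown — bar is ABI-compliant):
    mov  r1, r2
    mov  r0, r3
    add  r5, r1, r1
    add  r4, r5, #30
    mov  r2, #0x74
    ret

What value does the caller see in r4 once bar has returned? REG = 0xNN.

prologue: push r2 -> mem[0x99]=0x75, sp=0x99
prologue: push r4 -> mem[0x98]=0x07, sp=0x98
body[0] mov  r1, r2 -> r1=0x75
body[1] mov  r0, r3 -> r0=0xa2
body[2] add  r5, r1, r1 -> r5=0xea
body[3] add  r4, r5, #30 -> r4=0x08
body[4] mov  r2, #0x74 -> r2=0x74
epilogue: pop r4=0x07, sp=0x99
epilogue: pop r2=0x75, sp=0x9a
r4 is callee-saved -> restored

REG = 0x07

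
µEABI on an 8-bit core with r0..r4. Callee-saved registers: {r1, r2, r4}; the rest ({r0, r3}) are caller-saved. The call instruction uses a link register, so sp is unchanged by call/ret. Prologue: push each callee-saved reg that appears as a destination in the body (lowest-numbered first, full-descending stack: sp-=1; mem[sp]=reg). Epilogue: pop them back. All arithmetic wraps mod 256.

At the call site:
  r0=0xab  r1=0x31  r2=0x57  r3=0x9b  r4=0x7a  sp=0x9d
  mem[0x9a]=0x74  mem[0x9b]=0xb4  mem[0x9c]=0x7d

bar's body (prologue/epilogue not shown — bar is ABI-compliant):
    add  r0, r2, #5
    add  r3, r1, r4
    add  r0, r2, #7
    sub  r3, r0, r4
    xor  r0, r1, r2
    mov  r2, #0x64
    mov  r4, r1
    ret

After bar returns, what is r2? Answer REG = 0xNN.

REG = 0x57

prologue: push r2 -> mem[0x9c]=0x57, sp=0x9c
prologue: push r4 -> mem[0x9b]=0x7a, sp=0x9b
body[0] add  r0, r2, #5 -> r0=0x5c
body[1] add  r3, r1, r4 -> r3=0xab
body[2] add  r0, r2, #7 -> r0=0x5e
body[3] sub  r3, r0, r4 -> r3=0xe4
body[4] xor  r0, r1, r2 -> r0=0x66
body[5] mov  r2, #0x64 -> r2=0x64
body[6] mov  r4, r1 -> r4=0x31
epilogue: pop r4=0x7a, sp=0x9c
epilogue: pop r2=0x57, sp=0x9d
r2 is callee-saved -> restored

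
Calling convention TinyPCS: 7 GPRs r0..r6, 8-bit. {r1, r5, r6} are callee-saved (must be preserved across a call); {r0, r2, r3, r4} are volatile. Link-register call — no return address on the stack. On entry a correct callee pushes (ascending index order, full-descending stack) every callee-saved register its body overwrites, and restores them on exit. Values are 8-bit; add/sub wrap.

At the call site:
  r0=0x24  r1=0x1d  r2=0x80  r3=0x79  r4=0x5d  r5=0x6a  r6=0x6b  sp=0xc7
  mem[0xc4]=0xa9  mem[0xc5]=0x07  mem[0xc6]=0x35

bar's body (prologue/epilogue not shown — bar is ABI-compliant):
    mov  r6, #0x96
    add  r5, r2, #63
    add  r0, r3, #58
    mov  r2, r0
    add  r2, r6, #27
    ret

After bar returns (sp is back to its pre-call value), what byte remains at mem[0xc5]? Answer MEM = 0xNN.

prologue: push r5 -> mem[0xc6]=0x6a, sp=0xc6
prologue: push r6 -> mem[0xc5]=0x6b, sp=0xc5
body[0] mov  r6, #0x96 -> r6=0x96
body[1] add  r5, r2, #63 -> r5=0xbf
body[2] add  r0, r3, #58 -> r0=0xb3
body[3] mov  r2, r0 -> r2=0xb3
body[4] add  r2, r6, #27 -> r2=0xb1
epilogue: pop r6=0x6b, sp=0xc6
epilogue: pop r5=0x6a, sp=0xc7
prologue pushed ['r5', 'r6'] at ['0xc6', '0xc5']

MEM = 0x6b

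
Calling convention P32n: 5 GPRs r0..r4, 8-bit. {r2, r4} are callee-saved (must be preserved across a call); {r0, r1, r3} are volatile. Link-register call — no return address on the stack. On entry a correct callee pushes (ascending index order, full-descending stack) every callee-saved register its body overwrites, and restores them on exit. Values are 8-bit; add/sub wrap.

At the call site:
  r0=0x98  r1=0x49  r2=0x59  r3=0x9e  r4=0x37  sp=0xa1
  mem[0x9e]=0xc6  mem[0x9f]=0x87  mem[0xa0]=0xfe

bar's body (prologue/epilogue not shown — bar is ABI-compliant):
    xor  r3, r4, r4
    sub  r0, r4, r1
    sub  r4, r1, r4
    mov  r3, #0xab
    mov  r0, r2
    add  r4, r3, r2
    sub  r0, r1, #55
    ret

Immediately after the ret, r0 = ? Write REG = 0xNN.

REG = 0x12

prologue: push r4 -> mem[0xa0]=0x37, sp=0xa0
body[0] xor  r3, r4, r4 -> r3=0x00
body[1] sub  r0, r4, r1 -> r0=0xee
body[2] sub  r4, r1, r4 -> r4=0x12
body[3] mov  r3, #0xab -> r3=0xab
body[4] mov  r0, r2 -> r0=0x59
body[5] add  r4, r3, r2 -> r4=0x04
body[6] sub  r0, r1, #55 -> r0=0x12
epilogue: pop r4=0x37, sp=0xa1
r0 is caller-saved -> body value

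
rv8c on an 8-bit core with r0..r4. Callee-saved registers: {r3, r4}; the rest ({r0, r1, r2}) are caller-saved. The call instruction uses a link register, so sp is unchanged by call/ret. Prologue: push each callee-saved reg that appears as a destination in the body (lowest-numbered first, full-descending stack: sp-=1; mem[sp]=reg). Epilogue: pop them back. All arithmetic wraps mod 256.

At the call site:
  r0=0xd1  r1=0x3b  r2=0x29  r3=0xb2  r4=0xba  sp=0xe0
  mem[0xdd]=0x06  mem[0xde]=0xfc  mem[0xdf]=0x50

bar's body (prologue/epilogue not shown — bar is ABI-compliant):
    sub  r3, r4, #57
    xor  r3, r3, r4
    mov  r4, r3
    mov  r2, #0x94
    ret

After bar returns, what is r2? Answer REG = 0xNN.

REG = 0x94

prologue: push r3 → mem[0xdf]=0xb2, sp=0xdf
prologue: push r4 → mem[0xde]=0xba, sp=0xde
body[0] sub  r3, r4, #57 → r3=0x81
body[1] xor  r3, r3, r4 → r3=0x3b
body[2] mov  r4, r3 → r4=0x3b
body[3] mov  r2, #0x94 → r2=0x94
epilogue: pop r4=0xba, sp=0xdf
epilogue: pop r3=0xb2, sp=0xe0
r2 is caller-saved → body value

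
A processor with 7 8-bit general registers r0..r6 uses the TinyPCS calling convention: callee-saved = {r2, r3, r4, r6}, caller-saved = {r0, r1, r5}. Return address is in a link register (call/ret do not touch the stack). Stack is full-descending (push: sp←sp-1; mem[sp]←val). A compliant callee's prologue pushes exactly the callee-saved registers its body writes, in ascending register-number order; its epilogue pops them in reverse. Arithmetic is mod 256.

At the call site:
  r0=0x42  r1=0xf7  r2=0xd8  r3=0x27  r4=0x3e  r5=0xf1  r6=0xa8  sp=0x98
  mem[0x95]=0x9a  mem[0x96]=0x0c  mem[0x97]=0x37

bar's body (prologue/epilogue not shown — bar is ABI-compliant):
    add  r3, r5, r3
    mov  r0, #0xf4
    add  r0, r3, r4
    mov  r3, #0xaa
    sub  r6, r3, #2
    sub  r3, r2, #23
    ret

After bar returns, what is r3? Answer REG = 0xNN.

REG = 0x27

prologue: push r3 → mem[0x97]=0x27, sp=0x97
prologue: push r6 → mem[0x96]=0xa8, sp=0x96
body[0] add  r3, r5, r3 → r3=0x18
body[1] mov  r0, #0xf4 → r0=0xf4
body[2] add  r0, r3, r4 → r0=0x56
body[3] mov  r3, #0xaa → r3=0xaa
body[4] sub  r6, r3, #2 → r6=0xa8
body[5] sub  r3, r2, #23 → r3=0xc1
epilogue: pop r6=0xa8, sp=0x97
epilogue: pop r3=0x27, sp=0x98
r3 is callee-saved → restored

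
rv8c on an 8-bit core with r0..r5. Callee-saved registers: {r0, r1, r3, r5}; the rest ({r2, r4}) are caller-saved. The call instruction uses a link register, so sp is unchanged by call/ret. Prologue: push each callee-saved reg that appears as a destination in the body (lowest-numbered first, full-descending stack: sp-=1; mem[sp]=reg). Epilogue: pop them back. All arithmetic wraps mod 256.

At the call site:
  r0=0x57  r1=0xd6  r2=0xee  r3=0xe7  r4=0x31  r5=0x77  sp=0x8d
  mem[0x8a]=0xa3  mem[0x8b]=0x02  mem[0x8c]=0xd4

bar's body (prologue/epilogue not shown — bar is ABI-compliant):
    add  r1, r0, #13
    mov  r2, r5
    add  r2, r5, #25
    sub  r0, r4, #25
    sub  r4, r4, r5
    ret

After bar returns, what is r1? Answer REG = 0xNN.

REG = 0xd6

prologue: push r0 → mem[0x8c]=0x57, sp=0x8c
prologue: push r1 → mem[0x8b]=0xd6, sp=0x8b
body[0] add  r1, r0, #13 → r1=0x64
body[1] mov  r2, r5 → r2=0x77
body[2] add  r2, r5, #25 → r2=0x90
body[3] sub  r0, r4, #25 → r0=0x18
body[4] sub  r4, r4, r5 → r4=0xba
epilogue: pop r1=0xd6, sp=0x8c
epilogue: pop r0=0x57, sp=0x8d
r1 is callee-saved → restored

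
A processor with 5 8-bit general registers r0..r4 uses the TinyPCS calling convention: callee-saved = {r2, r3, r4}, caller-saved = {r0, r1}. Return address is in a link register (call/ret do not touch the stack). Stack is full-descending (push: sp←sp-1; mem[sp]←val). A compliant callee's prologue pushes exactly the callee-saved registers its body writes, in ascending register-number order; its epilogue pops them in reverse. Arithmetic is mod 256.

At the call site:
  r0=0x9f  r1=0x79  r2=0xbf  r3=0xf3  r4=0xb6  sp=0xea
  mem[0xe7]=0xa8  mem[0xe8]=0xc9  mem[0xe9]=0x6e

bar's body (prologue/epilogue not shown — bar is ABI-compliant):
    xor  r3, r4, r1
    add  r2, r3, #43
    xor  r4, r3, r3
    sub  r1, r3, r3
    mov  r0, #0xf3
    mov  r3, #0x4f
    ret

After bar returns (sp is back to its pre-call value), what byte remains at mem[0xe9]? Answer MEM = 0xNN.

MEM = 0xbf

prologue: push r2 → mem[0xe9]=0xbf, sp=0xe9
prologue: push r3 → mem[0xe8]=0xf3, sp=0xe8
prologue: push r4 → mem[0xe7]=0xb6, sp=0xe7
body[0] xor  r3, r4, r1 → r3=0xcf
body[1] add  r2, r3, #43 → r2=0xfa
body[2] xor  r4, r3, r3 → r4=0x00
body[3] sub  r1, r3, r3 → r1=0x00
body[4] mov  r0, #0xf3 → r0=0xf3
body[5] mov  r3, #0x4f → r3=0x4f
epilogue: pop r4=0xb6, sp=0xe8
epilogue: pop r3=0xf3, sp=0xe9
epilogue: pop r2=0xbf, sp=0xea
prologue pushed ['r2', 'r3', 'r4'] at ['0xe9', '0xe8', '0xe7']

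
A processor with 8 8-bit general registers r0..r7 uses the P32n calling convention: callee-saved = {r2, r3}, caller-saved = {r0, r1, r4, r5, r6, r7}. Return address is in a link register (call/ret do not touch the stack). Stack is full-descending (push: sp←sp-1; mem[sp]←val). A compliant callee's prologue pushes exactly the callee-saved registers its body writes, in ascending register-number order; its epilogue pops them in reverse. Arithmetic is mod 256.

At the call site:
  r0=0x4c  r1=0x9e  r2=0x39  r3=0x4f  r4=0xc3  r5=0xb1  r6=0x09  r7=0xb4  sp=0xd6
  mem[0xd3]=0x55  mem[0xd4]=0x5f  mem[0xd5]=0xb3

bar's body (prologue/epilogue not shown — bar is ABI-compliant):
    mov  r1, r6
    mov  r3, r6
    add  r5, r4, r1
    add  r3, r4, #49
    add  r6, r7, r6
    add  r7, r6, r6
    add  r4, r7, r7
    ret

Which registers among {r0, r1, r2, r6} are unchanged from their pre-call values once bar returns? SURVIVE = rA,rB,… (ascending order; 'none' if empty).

prologue: push r3 → mem[0xd5]=0x4f, sp=0xd5
body[0] mov  r1, r6 → r1=0x09
body[1] mov  r3, r6 → r3=0x09
body[2] add  r5, r4, r1 → r5=0xcc
body[3] add  r3, r4, #49 → r3=0xf4
body[4] add  r6, r7, r6 → r6=0xbd
body[5] add  r7, r6, r6 → r7=0x7a
body[6] add  r4, r7, r7 → r4=0xf4
epilogue: pop r3=0x4f, sp=0xd6
r0: caller-saved, written=False
r1: caller-saved, written=True
r2: callee-saved, written=False
r6: caller-saved, written=True

SURVIVE = r0,r2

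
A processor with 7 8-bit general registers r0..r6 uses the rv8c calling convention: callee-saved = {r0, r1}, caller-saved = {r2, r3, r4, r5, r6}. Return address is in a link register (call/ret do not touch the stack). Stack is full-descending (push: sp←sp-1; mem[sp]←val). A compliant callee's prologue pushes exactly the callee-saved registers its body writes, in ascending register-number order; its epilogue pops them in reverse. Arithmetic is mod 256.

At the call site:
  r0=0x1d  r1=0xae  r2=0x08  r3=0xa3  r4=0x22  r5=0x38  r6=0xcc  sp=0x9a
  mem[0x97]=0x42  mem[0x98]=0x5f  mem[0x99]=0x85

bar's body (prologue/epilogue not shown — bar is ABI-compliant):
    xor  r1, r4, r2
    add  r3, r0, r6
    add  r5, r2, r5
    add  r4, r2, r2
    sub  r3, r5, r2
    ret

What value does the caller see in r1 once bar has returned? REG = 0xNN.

prologue: push r1 → mem[0x99]=0xae, sp=0x99
body[0] xor  r1, r4, r2 → r1=0x2a
body[1] add  r3, r0, r6 → r3=0xe9
body[2] add  r5, r2, r5 → r5=0x40
body[3] add  r4, r2, r2 → r4=0x10
body[4] sub  r3, r5, r2 → r3=0x38
epilogue: pop r1=0xae, sp=0x9a
r1 is callee-saved → restored

REG = 0xae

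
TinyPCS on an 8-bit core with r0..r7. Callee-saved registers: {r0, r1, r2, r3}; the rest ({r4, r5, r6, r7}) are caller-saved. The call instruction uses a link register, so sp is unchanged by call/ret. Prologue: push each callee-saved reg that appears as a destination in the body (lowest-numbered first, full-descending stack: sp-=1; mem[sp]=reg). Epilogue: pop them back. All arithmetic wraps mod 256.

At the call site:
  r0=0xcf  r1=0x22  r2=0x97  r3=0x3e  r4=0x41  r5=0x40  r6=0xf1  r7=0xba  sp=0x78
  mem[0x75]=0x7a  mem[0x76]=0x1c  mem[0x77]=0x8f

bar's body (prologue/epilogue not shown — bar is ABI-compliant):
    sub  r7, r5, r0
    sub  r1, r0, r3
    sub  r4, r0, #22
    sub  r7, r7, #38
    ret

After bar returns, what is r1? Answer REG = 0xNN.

prologue: push r1 -> mem[0x77]=0x22, sp=0x77
body[0] sub  r7, r5, r0 -> r7=0x71
body[1] sub  r1, r0, r3 -> r1=0x91
body[2] sub  r4, r0, #22 -> r4=0xb9
body[3] sub  r7, r7, #38 -> r7=0x4b
epilogue: pop r1=0x22, sp=0x78
r1 is callee-saved -> restored

REG = 0x22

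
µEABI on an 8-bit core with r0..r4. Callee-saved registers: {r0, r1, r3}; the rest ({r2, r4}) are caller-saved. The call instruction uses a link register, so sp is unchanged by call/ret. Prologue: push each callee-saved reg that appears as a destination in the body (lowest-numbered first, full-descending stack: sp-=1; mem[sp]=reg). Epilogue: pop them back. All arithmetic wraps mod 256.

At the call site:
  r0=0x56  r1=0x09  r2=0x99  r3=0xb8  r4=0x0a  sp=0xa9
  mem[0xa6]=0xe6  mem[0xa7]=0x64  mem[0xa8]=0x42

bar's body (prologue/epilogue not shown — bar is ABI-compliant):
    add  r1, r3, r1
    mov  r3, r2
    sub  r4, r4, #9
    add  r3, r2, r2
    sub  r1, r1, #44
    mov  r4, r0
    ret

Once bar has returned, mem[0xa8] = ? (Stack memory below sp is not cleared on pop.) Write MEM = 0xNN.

prologue: push r1 -> mem[0xa8]=0x09, sp=0xa8
prologue: push r3 -> mem[0xa7]=0xb8, sp=0xa7
body[0] add  r1, r3, r1 -> r1=0xc1
body[1] mov  r3, r2 -> r3=0x99
body[2] sub  r4, r4, #9 -> r4=0x01
body[3] add  r3, r2, r2 -> r3=0x32
body[4] sub  r1, r1, #44 -> r1=0x95
body[5] mov  r4, r0 -> r4=0x56
epilogue: pop r3=0xb8, sp=0xa8
epilogue: pop r1=0x09, sp=0xa9
prologue pushed ['r1', 'r3'] at ['0xa8', '0xa7']

MEM = 0x09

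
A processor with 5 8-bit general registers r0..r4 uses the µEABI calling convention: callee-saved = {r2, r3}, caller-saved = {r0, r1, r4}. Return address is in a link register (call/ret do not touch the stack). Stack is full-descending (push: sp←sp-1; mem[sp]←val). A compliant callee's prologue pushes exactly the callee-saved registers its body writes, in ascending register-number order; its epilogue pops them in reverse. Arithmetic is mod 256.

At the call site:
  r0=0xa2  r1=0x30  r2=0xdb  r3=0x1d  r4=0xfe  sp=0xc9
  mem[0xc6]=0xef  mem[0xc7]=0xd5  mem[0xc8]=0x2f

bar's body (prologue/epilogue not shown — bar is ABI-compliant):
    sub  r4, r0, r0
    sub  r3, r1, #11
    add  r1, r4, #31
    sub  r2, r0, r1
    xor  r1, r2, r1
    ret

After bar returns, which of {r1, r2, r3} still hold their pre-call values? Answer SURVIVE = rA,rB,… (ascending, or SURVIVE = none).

SURVIVE = r2,r3

prologue: push r2 -> mem[0xc8]=0xdb, sp=0xc8
prologue: push r3 -> mem[0xc7]=0x1d, sp=0xc7
body[0] sub  r4, r0, r0 -> r4=0x00
body[1] sub  r3, r1, #11 -> r3=0x25
body[2] add  r1, r4, #31 -> r1=0x1f
body[3] sub  r2, r0, r1 -> r2=0x83
body[4] xor  r1, r2, r1 -> r1=0x9c
epilogue: pop r3=0x1d, sp=0xc8
epilogue: pop r2=0xdb, sp=0xc9
r1: caller-saved, written=True
r2: callee-saved, written=True
r3: callee-saved, written=True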